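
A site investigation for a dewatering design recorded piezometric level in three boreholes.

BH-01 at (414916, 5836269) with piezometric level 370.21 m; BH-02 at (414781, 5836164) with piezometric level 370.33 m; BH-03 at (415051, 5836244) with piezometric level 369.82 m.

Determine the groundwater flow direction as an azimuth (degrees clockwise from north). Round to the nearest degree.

130°

Taking BH-01 as reference: BH-02−BH-01 = (-135, -105, +0.12); BH-03−BH-01 = (135, -25, -0.39).
Determinant of the coordinate differences = (-135)·(-25) − 135·(-105) = 17550.
∂h/∂x = [(+0.12)·(-25) − (-0.39)·(-105)] / 17550 = -0.002504
∂h/∂y = [(-135)·(-0.39) − 135·(+0.12)] / 17550 = +0.002077
Flow direction (−∇h) has components (+0.002504 E, -0.002077 N).
Azimuth = atan2(E, N) = atan2(+0.002504, -0.002077) = 129.7° ≈ 130°.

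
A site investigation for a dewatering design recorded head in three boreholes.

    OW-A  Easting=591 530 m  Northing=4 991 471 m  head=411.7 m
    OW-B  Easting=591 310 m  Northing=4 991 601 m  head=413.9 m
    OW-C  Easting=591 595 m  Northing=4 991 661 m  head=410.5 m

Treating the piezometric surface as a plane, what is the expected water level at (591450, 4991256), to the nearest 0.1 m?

Three-point gradient (reference OW-A): Δ to OW-B = (-220, 130, +2.2), Δ to OW-C = (65, 190, -1.2).
∂h/∂x = -0.01142, ∂h/∂y = -0.002408 (det = -50250).
h(591450, 4991256) = 411.7 + (-0.01142)·(-80) + (-0.002408)·(-215) = 411.7 +0.914 +0.518 = 413.132 m.

413.1 m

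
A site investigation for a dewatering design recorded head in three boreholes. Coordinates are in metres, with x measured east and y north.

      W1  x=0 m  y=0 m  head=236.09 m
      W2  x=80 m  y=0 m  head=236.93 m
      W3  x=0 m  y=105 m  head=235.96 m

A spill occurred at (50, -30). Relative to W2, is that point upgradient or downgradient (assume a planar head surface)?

∂h/∂x = (236.93 − 236.09) / (80 − 0) = +0.01050
∂h/∂y = (235.96 − 236.09) / (105 − 0) = -0.001238
Head at (50, -30) = 236.09 + (+0.01050)·(50) + (-0.001238)·(-30) = 236.65 m.
That is lower than the 236.93 m at W2, so the point is downgradient.

downgradient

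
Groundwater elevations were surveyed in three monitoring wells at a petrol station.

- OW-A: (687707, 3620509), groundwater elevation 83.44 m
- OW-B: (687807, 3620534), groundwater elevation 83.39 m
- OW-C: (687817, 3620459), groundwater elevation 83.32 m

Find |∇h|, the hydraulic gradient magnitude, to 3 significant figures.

Three-point gradient (reference OW-A): Δ to OW-B = (100, 25, -0.05), Δ to OW-C = (110, -50, -0.12).
∂h/∂x = -0.0007097, ∂h/∂y = +0.0008387 (det = -7750).
|∇h| = √(-0.0007097² + 0.0008387²) = 0.001099

0.00110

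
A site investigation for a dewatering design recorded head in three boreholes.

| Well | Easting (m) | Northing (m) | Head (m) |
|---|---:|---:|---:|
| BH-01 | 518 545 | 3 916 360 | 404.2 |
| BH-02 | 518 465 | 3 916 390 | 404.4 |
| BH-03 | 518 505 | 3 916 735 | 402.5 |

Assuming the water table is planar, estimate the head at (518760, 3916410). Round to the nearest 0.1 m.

With h = a·x + b·y + c and BH-01 as origin, the differences give:
  (-80)·a + 30·b = +0.2
  (-40)·a + 375·b = -1.7
Eliminate b (×375 and ×30, subtract): -28800·a = 126.00 → a = ∂h/∂x = -0.004375
Back-substitute: b = ∂h/∂y = -0.005000.
h(518760, 3916410) = 404.2 + (-0.004375)·(215) + (-0.005000)·(50) = 404.2 -0.941 -0.250 = 403.009 m.

403.0 m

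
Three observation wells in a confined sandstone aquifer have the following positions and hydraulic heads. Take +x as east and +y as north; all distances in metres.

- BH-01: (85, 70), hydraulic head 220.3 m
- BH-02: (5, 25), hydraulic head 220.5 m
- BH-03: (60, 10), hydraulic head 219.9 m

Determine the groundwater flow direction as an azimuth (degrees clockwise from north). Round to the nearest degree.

With h = a·x + b·y + c and BH-01 as origin, the differences give:
  (-80)·a + (-45)·b = +0.2
  (-25)·a + (-60)·b = -0.4
Eliminate b (×(-60) and ×(-45), subtract): 3675·a = -30.00 → a = ∂h/∂x = -0.008163
Back-substitute: b = ∂h/∂y = +0.01007.
Flow direction (−∇h) has components (+0.008163 E, -0.01007 N).
Azimuth = atan2(E, N) = atan2(+0.008163, -0.01007) = 141.0° ≈ 141°.

141°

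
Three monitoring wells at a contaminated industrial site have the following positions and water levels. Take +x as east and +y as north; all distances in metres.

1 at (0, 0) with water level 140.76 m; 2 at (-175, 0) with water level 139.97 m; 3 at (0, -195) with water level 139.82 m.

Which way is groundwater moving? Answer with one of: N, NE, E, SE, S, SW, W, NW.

SW

∂h/∂x = (139.97 − 140.76) / (-175 − 0) = +0.004514
∂h/∂y = (139.82 − 140.76) / (-195 − 0) = +0.004821
Flow = −∇h = (-0.004514 east, -0.004821 north), which points southwest.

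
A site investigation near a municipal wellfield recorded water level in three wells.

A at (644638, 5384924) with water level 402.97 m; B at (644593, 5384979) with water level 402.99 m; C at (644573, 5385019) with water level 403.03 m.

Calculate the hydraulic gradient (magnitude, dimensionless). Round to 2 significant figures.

Differences from A: to B (Δx, Δy, Δh) = (-45, 55, +0.02); to C = (-65, 95, +0.06).
Solve a·Δx + b·Δy = Δh: det = (-45)·95 − (-65)·55 = -700.
∂h/∂x = [(+0.02)·95 − (+0.06)·55] / -700 = +0.002000
∂h/∂y = [(-45)·(+0.06) − (-65)·(+0.02)] / -700 = +0.002000
|∇h| = √(0.002000² + 0.002000²) = 0.002828

0.0028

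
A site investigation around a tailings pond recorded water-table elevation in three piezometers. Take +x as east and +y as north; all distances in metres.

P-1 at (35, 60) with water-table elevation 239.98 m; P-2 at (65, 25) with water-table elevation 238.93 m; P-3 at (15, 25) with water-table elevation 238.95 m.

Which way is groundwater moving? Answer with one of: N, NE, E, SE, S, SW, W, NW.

With h = a·x + b·y + c and P-1 as origin, the differences give:
  30·a + (-35)·b = -1.05
  (-20)·a + (-35)·b = -1.03
Eliminate b (×(-35) and ×(-35), subtract): -1750·a = 0.700 → a = ∂h/∂x = -0.0004000
Back-substitute: b = ∂h/∂y = +0.02966.
Flow = −∇h = (+0.0004000 east, -0.02966 north), which points south.

S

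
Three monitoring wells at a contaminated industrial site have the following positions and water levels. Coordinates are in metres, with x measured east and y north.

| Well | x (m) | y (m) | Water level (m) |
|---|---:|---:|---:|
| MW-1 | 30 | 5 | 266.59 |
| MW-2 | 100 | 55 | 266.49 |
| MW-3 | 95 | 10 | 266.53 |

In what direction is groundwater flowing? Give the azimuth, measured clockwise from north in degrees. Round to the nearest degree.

With h = a·x + b·y + c and MW-1 as origin, the differences give:
  70·a + 50·b = -0.10
  65·a + 5·b = -0.06
Eliminate b (×5 and ×50, subtract): -2900·a = 2.500 → a = ∂h/∂x = -0.0008621
Back-substitute: b = ∂h/∂y = -0.0007931.
Flow direction (−∇h) has components (+0.0008621 E, +0.0007931 N).
Azimuth = atan2(E, N) = atan2(+0.0008621, +0.0007931) = 47.4° ≈ 047°.

047°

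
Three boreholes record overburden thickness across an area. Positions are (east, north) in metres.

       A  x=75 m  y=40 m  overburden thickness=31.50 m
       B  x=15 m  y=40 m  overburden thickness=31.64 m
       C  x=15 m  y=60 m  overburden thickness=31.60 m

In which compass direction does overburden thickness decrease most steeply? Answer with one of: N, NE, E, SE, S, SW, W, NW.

NE

Differences from A: to B (Δx, Δy, Δh) = (-60, 0, +0.14); to C = (-60, 20, +0.10).
Determinant of the coordinate differences = (-60)·20 − (-60)·0 = -1200.
∂d/∂x = [(+0.14)·20 − (+0.10)·0] / -1200 = -0.002333
∂d/∂y = [(-60)·(+0.10) − (-60)·(+0.14)] / -1200 = -0.002000
Steepest decrease is along −∇f = (+0.002333 E, +0.002000 N) → northeast.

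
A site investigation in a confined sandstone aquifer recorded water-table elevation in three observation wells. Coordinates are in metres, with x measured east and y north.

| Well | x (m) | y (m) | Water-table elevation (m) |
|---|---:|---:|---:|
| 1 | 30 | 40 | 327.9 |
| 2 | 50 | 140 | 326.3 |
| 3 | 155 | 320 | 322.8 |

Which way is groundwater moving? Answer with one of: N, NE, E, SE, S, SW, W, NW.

Three-point gradient (reference 1): Δ to 2 = (20, 100, -1.6), Δ to 3 = (125, 280, -5.1).
∂h/∂x = -0.008986, ∂h/∂y = -0.01420 (det = -6900).
Flow = −∇h = (+0.008986 east, +0.01420 north), which points northeast.

NE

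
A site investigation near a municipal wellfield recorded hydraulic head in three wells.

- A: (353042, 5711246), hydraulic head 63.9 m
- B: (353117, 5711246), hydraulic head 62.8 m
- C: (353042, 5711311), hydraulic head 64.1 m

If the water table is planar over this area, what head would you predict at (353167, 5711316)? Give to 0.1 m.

∂h/∂x = (62.8 − 63.9) / (353117 − 353042) = -0.01467
∂h/∂y = (64.1 − 63.9) / (5711311 − 5711246) = +0.003077
h(353167, 5711316) = 63.9 + (-0.01467)·(125) + (+0.003077)·(70) = 63.9 -1.833 +0.215 = 62.282 m.

62.3 m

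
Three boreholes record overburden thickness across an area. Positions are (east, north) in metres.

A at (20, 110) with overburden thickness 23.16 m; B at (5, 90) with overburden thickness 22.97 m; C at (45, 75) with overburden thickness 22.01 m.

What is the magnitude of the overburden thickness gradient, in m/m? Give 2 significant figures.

0.027 m/m

Taking A as reference: B−A = (-15, -20, -0.19); C−A = (25, -35, -1.15).
Solve a·Δx + b·Δy = Δd: det = (-15)·(-35) − 25·(-20) = 1025.
∂d/∂x = [(-0.19)·(-35) − (-1.15)·(-20)] / 1025 = -0.01595
∂d/∂y = [(-15)·(-1.15) − 25·(-0.19)] / 1025 = +0.02146
|∇f| = √(-0.01595² + 0.02146²) = 0.02674 m/m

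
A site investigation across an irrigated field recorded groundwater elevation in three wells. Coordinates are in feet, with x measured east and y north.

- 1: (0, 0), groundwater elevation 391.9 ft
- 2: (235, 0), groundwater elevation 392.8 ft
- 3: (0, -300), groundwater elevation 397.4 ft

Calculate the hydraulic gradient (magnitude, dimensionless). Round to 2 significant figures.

0.019

∂h/∂x = (392.8 − 391.9) / (235 − 0) = +0.003830
∂h/∂y = (397.4 − 391.9) / (-300 − 0) = -0.01833
|∇h| = √(0.003830² + -0.01833²) = 0.01873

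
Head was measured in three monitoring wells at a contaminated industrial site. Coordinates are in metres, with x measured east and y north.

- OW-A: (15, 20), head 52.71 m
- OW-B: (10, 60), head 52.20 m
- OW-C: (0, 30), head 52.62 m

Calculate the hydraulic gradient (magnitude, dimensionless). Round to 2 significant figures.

0.013

Differences from OW-A: to OW-B (Δx, Δy, Δh) = (-5, 40, -0.51); to OW-C = (-15, 10, -0.09).
Solve a·Δx + b·Δy = Δh: det = (-5)·10 − (-15)·40 = 550.
∂h/∂x = [(-0.51)·10 − (-0.09)·40] / 550 = -0.002727
∂h/∂y = [(-5)·(-0.09) − (-15)·(-0.51)] / 550 = -0.01309
|∇h| = √(-0.002727² + -0.01309²) = 0.01337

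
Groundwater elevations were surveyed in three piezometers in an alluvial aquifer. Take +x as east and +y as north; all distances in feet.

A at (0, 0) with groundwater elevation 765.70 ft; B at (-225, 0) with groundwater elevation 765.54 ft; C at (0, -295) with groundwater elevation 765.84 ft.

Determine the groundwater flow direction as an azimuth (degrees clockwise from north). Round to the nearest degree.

∂h/∂x = (765.54 − 765.70) / (-225 − 0) = +0.0007111
∂h/∂y = (765.84 − 765.70) / (-295 − 0) = -0.0004746
Flow direction (−∇h) has components (-0.0007111 E, +0.0004746 N).
Azimuth = atan2(E, N) = atan2(-0.0007111, +0.0004746) = 303.7° ≈ 304°.

304°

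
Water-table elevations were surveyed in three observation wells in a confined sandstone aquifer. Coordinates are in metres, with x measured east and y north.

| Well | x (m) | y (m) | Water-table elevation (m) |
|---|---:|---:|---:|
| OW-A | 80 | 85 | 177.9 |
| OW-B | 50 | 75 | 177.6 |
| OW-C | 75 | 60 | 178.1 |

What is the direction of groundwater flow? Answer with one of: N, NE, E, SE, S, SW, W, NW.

NW

With h = a·x + b·y + c and OW-A as origin, the differences give:
  (-30)·a + (-10)·b = -0.3
  (-5)·a + (-25)·b = +0.2
Eliminate b (×(-25) and ×(-10), subtract): 700·a = 9.50 → a = ∂h/∂x = +0.01357
Back-substitute: b = ∂h/∂y = -0.01071.
Flow = −∇h = (-0.01357 east, +0.01071 north), which points northwest.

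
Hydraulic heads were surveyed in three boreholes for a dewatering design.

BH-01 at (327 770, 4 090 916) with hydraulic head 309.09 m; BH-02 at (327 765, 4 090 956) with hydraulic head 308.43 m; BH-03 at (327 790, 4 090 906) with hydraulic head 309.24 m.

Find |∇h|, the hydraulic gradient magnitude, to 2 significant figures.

0.017

Differences from BH-01: to BH-02 (Δx, Δy, Δh) = (-5, 40, -0.66); to BH-03 = (20, -10, +0.15).
Solve a·Δx + b·Δy = Δh: det = (-5)·(-10) − 20·40 = -750.
∂h/∂x = [(-0.66)·(-10) − (+0.15)·40] / -750 = -0.0008000
∂h/∂y = [(-5)·(+0.15) − 20·(-0.66)] / -750 = -0.01660
|∇h| = √(-0.0008000² + -0.01660²) = 0.01662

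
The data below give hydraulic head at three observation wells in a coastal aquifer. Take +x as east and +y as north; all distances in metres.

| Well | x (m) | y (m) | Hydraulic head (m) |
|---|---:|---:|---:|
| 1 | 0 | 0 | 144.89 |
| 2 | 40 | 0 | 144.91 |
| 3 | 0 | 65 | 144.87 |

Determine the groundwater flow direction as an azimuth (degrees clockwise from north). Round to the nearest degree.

∂h/∂x = (144.91 − 144.89) / (40 − 0) = +0.0005000
∂h/∂y = (144.87 − 144.89) / (65 − 0) = -0.0003077
Flow direction (−∇h) has components (-0.0005000 E, +0.0003077 N).
Azimuth = atan2(E, N) = atan2(-0.0005000, +0.0003077) = 301.6° ≈ 302°.

302°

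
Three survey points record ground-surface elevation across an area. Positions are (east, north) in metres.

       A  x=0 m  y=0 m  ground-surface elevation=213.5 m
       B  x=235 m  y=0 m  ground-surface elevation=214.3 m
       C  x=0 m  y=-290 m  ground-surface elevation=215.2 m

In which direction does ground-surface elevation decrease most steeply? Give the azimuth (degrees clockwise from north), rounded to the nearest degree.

330°

∂z/∂x = (214.3 − 213.5) / (235 − 0) = +0.003404
∂z/∂y = (215.2 − 213.5) / (-290 − 0) = -0.005862
Steepest decrease is along −∇f: components (-0.003404 E, +0.005862 N).
Azimuth = atan2(-0.003404, +0.005862) = 329.9° ≈ 330°.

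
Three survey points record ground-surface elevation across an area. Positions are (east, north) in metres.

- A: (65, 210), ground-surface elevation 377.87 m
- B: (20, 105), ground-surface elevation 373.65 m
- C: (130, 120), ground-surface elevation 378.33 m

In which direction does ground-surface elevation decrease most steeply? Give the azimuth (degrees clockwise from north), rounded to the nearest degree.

239°

With z = a·x + b·y + c and A as origin, the differences give:
  (-45)·a + (-105)·b = -4.22
  65·a + (-90)·b = +0.46
Eliminate b (×(-90) and ×(-105), subtract): 10875·a = 428.100 → a = ∂z/∂x = +0.03937
Back-substitute: b = ∂z/∂y = +0.02332.
Steepest decrease is along −∇f: components (-0.03937 E, -0.02332 N).
Azimuth = atan2(-0.03937, -0.02332) = 239.4° ≈ 239°.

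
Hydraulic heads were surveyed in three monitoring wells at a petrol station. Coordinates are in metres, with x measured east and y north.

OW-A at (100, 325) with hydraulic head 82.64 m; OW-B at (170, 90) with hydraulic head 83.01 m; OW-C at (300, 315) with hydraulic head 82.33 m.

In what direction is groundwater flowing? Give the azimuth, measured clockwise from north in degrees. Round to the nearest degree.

039°

Taking OW-A as reference: OW-B−OW-A = (70, -235, +0.37); OW-C−OW-A = (200, -10, -0.31).
Solve a·Δx + b·Δy = Δh: det = 70·(-10) − 200·(-235) = 46300.
∂h/∂x = [(+0.37)·(-10) − (-0.31)·(-235)] / 46300 = -0.001653
∂h/∂y = [70·(-0.31) − 200·(+0.37)] / 46300 = -0.002067
Flow direction (−∇h) has components (+0.001653 E, +0.002067 N).
Azimuth = atan2(E, N) = atan2(+0.001653, +0.002067) = 38.7° ≈ 039°.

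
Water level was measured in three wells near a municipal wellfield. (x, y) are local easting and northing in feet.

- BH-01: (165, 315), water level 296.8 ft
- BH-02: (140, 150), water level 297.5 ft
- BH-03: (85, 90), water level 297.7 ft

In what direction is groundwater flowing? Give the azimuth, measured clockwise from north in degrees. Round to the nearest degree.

Differences from BH-01: to BH-02 (Δx, Δy, Δh) = (-25, -165, +0.7); to BH-03 = (-80, -225, +0.9).
Determinant of the coordinate differences = (-25)·(-225) − (-80)·(-165) = -7575.
∂h/∂x = [(+0.7)·(-225) − (+0.9)·(-165)] / -7575 = +0.001188
∂h/∂y = [(-25)·(+0.9) − (-80)·(+0.7)] / -7575 = -0.004422
Flow direction (−∇h) has components (-0.001188 E, +0.004422 N).
Azimuth = atan2(E, N) = atan2(-0.001188, +0.004422) = 345.0° ≈ 345°.

345°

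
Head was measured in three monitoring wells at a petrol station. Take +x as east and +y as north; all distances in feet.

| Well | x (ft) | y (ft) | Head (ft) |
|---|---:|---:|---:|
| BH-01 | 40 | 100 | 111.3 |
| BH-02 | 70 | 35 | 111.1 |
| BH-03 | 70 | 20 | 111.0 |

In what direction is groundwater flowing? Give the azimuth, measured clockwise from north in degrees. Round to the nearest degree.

229°

Taking BH-01 as reference: BH-02−BH-01 = (30, -65, -0.2); BH-03−BH-01 = (30, -80, -0.3).
Solve a·Δx + b·Δy = Δh: det = 30·(-80) − 30·(-65) = -450.
∂h/∂x = [(-0.2)·(-80) − (-0.3)·(-65)] / -450 = +0.007778
∂h/∂y = [30·(-0.3) − 30·(-0.2)] / -450 = +0.006667
Flow direction (−∇h) has components (-0.007778 E, -0.006667 N).
Azimuth = atan2(E, N) = atan2(-0.007778, -0.006667) = 229.4° ≈ 229°.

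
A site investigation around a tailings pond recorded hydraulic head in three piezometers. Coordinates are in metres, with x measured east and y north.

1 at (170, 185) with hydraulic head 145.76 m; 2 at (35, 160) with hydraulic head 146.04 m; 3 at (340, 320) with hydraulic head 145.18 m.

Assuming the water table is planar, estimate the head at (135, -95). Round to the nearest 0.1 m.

146.4 m

With h = a·x + b·y + c and 1 as origin, the differences give:
  (-135)·a + (-25)·b = +0.28
  170·a + 135·b = -0.58
Eliminate b (×135 and ×(-25), subtract): -13975·a = 23.300 → a = ∂h/∂x = -0.001667
Back-substitute: b = ∂h/∂y = -0.002197.
h(135, -95) = 145.76 + (-0.001667)·(-35) + (-0.002197)·(-280) = 145.76 +0.058 +0.615 = 146.433 m.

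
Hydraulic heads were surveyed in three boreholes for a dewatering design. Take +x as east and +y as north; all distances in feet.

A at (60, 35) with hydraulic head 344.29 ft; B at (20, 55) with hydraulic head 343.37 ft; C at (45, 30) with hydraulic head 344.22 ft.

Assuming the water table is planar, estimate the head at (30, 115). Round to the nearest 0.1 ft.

With h = a·x + b·y + c and A as origin, the differences give:
  (-40)·a + 20·b = -0.92
  (-15)·a + (-5)·b = -0.07
Eliminate b (×(-5) and ×20, subtract): 500·a = 6.000 → a = ∂h/∂x = +0.01200
Back-substitute: b = ∂h/∂y = -0.02200.
h(30, 115) = 344.29 + (+0.01200)·(-30) + (-0.02200)·(80) = 344.29 -0.360 -1.760 = 342.170 ft.

342.2 ft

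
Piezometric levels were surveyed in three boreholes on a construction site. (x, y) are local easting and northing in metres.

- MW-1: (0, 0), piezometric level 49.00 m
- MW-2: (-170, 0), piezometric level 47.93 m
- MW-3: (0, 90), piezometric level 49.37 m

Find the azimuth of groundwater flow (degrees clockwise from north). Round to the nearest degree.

∂h/∂x = (47.93 − 49.00) / (-170 − 0) = +0.006294
∂h/∂y = (49.37 − 49.00) / (90 − 0) = +0.004111
Flow direction (−∇h) has components (-0.006294 E, -0.004111 N).
Azimuth = atan2(E, N) = atan2(-0.006294, -0.004111) = 236.8° ≈ 237°.

237°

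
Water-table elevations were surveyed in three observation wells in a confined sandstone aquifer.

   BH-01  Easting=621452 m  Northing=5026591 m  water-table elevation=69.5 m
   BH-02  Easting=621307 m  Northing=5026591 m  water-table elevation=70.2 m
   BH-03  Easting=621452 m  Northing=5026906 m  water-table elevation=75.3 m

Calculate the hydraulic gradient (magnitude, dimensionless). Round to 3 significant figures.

∂h/∂x = (70.2 − 69.5) / (621307 − 621452) = -0.004828
∂h/∂y = (75.3 − 69.5) / (5026906 − 5026591) = +0.01841
|∇h| = √(-0.004828² + 0.01841²) = 0.01903

0.0190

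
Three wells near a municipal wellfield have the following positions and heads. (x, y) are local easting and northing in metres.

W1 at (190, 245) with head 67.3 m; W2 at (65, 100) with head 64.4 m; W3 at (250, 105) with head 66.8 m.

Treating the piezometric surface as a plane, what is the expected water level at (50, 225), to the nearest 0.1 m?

Taking W1 as reference: W2−W1 = (-125, -145, -2.9); W3−W1 = (60, -140, -0.5).
Determinant of the coordinate differences = (-125)·(-140) − 60·(-145) = 26200.
∂h/∂x = [(-2.9)·(-140) − (-0.5)·(-145)] / 26200 = +0.01273
∂h/∂y = [(-125)·(-0.5) − 60·(-2.9)] / 26200 = +0.009027
h(50, 225) = 67.3 + (+0.01273)·(-140) + (+0.009027)·(-20) = 67.3 -1.782 -0.181 = 65.337 m.

65.3 m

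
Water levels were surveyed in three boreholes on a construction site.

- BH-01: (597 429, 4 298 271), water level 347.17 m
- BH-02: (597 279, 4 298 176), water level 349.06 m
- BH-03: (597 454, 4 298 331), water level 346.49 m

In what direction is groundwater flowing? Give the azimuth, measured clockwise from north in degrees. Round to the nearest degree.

Three-point gradient (reference BH-01): Δ to BH-02 = (-150, -95, +1.89), Δ to BH-03 = (25, 60, -0.68).
∂h/∂x = -0.007366, ∂h/∂y = -0.008264 (det = -6625).
Flow direction (−∇h) has components (+0.007366 E, +0.008264 N).
Azimuth = atan2(E, N) = atan2(+0.007366, +0.008264) = 41.7° ≈ 042°.

042°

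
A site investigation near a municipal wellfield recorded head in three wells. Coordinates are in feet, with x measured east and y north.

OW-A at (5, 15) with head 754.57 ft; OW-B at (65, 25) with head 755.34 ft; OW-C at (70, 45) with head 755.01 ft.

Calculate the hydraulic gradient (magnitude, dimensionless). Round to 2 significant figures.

With h = a·x + b·y + c and OW-A as origin, the differences give:
  60·a + 10·b = +0.77
  65·a + 30·b = +0.44
Eliminate b (×30 and ×10, subtract): 1150·a = 18.700 → a = ∂h/∂x = +0.01626
Back-substitute: b = ∂h/∂y = -0.02057.
|∇h| = √(0.01626² + -0.02057²) = 0.02622

0.026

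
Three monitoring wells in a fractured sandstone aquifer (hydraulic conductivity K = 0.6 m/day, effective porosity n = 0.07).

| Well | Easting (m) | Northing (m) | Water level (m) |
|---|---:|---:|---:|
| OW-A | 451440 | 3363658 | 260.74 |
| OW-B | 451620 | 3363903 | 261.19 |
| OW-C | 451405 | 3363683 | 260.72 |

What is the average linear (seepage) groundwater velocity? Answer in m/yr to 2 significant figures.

4.8 m/yr

Differences from OW-A: to OW-B (Δx, Δy, Δh) = (180, 245, +0.45); to OW-C = (-35, 25, -0.02).
Solve a·Δx + b·Δy = Δh: det = 180·25 − (-35)·245 = 13075.
∂h/∂x = [(+0.45)·25 − (-0.02)·245] / 13075 = +0.001235
∂h/∂y = [180·(-0.02) − (-35)·(+0.45)] / 13075 = +0.0009293
|∇h| = √(0.001235² + 0.0009293²) = 0.001546
Seepage velocity v = K·i/n = 0.6 × 0.001546 / 0.07 = 0.01325 m/day = 4.84 m/yr.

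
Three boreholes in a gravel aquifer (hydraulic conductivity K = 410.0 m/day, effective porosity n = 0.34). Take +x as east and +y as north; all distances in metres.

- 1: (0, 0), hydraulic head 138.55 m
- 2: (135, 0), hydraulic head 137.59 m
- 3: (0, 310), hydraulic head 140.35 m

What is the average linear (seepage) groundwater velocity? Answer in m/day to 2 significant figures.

11 m/day

∂h/∂x = (137.59 − 138.55) / (135 − 0) = -0.007111
∂h/∂y = (140.35 − 138.55) / (310 − 0) = +0.005806
|∇h| = √(-0.007111² + 0.005806²) = 0.00918
Seepage velocity v = K·i/n = 410.0 × 0.00918 / 0.34 = 11.07 m/day.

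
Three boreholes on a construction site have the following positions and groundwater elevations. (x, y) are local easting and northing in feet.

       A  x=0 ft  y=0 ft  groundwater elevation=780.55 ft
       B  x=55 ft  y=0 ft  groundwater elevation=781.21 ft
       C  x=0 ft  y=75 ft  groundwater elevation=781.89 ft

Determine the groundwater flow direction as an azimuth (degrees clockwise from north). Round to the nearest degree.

∂h/∂x = (781.21 − 780.55) / (55 − 0) = +0.01200
∂h/∂y = (781.89 − 780.55) / (75 − 0) = +0.01787
Flow direction (−∇h) has components (-0.01200 E, -0.01787 N).
Azimuth = atan2(E, N) = atan2(-0.01200, -0.01787) = 213.9° ≈ 214°.

214°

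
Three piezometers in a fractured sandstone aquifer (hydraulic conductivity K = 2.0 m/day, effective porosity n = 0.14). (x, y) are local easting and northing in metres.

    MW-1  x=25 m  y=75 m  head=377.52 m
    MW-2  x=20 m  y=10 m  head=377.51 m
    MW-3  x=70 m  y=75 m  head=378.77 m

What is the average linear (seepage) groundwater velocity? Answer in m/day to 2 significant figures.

Taking MW-1 as reference: MW-2−MW-1 = (-5, -65, -0.01); MW-3−MW-1 = (45, 0, +1.25).
Solve a·Δx + b·Δy = Δh: det = (-5)·0 − 45·(-65) = 2925.
∂h/∂x = [(-0.01)·0 − (+1.25)·(-65)] / 2925 = +0.02778
∂h/∂y = [(-5)·(+1.25) − 45·(-0.01)] / 2925 = -0.001983
|∇h| = √(0.02778² + -0.001983²) = 0.02785
Seepage velocity v = K·i/n = 2.0 × 0.02785 / 0.14 = 0.3979 m/day.

0.40 m/day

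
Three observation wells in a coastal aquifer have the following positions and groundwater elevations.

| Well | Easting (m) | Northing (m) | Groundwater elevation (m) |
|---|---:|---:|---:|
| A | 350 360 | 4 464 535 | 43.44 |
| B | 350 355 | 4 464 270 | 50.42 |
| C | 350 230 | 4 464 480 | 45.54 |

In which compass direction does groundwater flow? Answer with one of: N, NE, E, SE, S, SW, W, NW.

With h = a·x + b·y + c and A as origin, the differences give:
  (-5)·a + (-265)·b = +6.98
  (-130)·a + (-55)·b = +2.10
Eliminate b (×(-55) and ×(-265), subtract): -34175·a = 172.600 → a = ∂h/∂x = -0.005050
Back-substitute: b = ∂h/∂y = -0.02624.
Flow = −∇h = (+0.005050 east, +0.02624 north), which points north.

N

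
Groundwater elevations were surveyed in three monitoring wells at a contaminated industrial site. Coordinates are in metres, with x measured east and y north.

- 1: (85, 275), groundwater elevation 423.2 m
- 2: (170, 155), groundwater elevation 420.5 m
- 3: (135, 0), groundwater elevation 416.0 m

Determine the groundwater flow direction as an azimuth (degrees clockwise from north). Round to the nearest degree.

194°

Taking 1 as reference: 2−1 = (85, -120, -2.7); 3−1 = (50, -275, -7.2).
Solve a·Δx + b·Δy = Δh: det = 85·(-275) − 50·(-120) = -17375.
∂h/∂x = [(-2.7)·(-275) − (-7.2)·(-120)] / -17375 = +0.006993
∂h/∂y = [85·(-7.2) − 50·(-2.7)] / -17375 = +0.02745
Flow direction (−∇h) has components (-0.006993 E, -0.02745 N).
Azimuth = atan2(E, N) = atan2(-0.006993, -0.02745) = 194.3° ≈ 194°.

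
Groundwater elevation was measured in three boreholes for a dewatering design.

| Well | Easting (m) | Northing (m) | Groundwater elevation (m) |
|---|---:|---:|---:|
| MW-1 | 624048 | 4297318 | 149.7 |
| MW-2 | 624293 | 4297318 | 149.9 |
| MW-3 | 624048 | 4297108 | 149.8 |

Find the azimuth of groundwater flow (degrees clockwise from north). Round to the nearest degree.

300°

∂h/∂x = (149.9 − 149.7) / (624293 − 624048) = +0.0008163
∂h/∂y = (149.8 − 149.7) / (4297108 − 4297318) = -0.0004762
Flow direction (−∇h) has components (-0.0008163 E, +0.0004762 N).
Azimuth = atan2(E, N) = atan2(-0.0008163, +0.0004762) = 300.3° ≈ 300°.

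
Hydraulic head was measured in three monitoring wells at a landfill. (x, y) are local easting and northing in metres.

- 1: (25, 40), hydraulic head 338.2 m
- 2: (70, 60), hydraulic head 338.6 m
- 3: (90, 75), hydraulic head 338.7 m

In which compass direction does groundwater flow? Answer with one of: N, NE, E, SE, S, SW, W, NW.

Taking 1 as reference: 2−1 = (45, 20, +0.4); 3−1 = (65, 35, +0.5).
Solve a·Δx + b·Δy = Δh: det = 45·35 − 65·20 = 275.
∂h/∂x = [(+0.4)·35 − (+0.5)·20] / 275 = +0.01455
∂h/∂y = [45·(+0.5) − 65·(+0.4)] / 275 = -0.01273
Flow = −∇h = (-0.01455 east, +0.01273 north), which points northwest.

NW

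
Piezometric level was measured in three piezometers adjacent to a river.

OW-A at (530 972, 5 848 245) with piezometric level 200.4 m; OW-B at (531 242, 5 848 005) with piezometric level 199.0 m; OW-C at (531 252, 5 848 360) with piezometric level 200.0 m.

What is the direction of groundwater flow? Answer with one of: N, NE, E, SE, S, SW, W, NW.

With h = a·x + b·y + c and OW-A as origin, the differences give:
  270·a + (-240)·b = -1.4
  280·a + 115·b = -0.4
Eliminate b (×115 and ×(-240), subtract): 98250·a = -257.00 → a = ∂h/∂x = -0.002616
Back-substitute: b = ∂h/∂y = +0.002891.
Flow = −∇h = (+0.002616 east, -0.002891 north), which points southeast.

SE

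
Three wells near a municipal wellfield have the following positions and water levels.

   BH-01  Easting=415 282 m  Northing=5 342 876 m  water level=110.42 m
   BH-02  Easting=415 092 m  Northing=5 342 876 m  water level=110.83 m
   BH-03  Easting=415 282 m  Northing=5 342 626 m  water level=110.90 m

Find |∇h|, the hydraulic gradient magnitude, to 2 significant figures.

∂h/∂x = (110.83 − 110.42) / (415092 − 415282) = -0.002158
∂h/∂y = (110.90 − 110.42) / (5342626 − 5342876) = -0.001920
|∇h| = √(-0.002158² + -0.001920²) = 0.002888

0.0029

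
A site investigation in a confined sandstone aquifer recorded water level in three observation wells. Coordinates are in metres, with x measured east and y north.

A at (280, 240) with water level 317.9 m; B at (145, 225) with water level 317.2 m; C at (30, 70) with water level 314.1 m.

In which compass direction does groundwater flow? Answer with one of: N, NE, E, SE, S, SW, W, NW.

S

With h = a·x + b·y + c and A as origin, the differences give:
  (-135)·a + (-15)·b = -0.7
  (-250)·a + (-170)·b = -3.8
Eliminate b (×(-170) and ×(-15), subtract): 19200·a = 62.00 → a = ∂h/∂x = +0.003229
Back-substitute: b = ∂h/∂y = +0.01760.
Flow = −∇h = (-0.003229 east, -0.01760 north), which points south.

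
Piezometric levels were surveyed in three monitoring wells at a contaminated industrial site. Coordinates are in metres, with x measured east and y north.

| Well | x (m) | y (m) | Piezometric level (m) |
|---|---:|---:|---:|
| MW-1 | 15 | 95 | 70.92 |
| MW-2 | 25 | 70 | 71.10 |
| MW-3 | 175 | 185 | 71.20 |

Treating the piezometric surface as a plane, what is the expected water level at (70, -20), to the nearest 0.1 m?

71.8 m

Differences from MW-1: to MW-2 (Δx, Δy, Δh) = (10, -25, +0.18); to MW-3 = (160, 90, +0.28).
Determinant of the coordinate differences = 10·90 − 160·(-25) = 4900.
∂h/∂x = [(+0.18)·90 − (+0.28)·(-25)] / 4900 = +0.004735
∂h/∂y = [10·(+0.28) − 160·(+0.18)] / 4900 = -0.005306
h(70, -20) = 70.92 + (+0.004735)·(55) + (-0.005306)·(-115) = 70.92 +0.260 +0.610 = 71.791 m.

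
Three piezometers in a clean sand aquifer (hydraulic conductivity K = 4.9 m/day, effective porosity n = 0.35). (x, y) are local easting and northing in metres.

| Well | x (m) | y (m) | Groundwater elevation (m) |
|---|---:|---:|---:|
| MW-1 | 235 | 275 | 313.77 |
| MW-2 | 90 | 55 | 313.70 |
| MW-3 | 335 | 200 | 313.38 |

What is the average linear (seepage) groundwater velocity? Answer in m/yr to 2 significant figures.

16 m/yr

Differences from MW-1: to MW-2 (Δx, Δy, Δh) = (-145, -220, -0.07); to MW-3 = (100, -75, -0.39).
Solve a·Δx + b·Δy = Δh: det = (-145)·(-75) − 100·(-220) = 32875.
∂h/∂x = [(-0.07)·(-75) − (-0.39)·(-220)] / 32875 = -0.002450
∂h/∂y = [(-145)·(-0.39) − 100·(-0.07)] / 32875 = +0.001933
|∇h| = √(-0.002450² + 0.001933²) = 0.003121
Seepage velocity v = K·i/n = 4.9 × 0.003121 / 0.35 = 0.04369 m/day = 15.96 m/yr.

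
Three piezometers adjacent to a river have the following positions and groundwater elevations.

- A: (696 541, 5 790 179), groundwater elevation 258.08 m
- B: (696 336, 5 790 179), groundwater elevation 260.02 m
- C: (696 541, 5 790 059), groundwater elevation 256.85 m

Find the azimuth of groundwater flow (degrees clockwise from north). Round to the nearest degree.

∂h/∂x = (260.02 − 258.08) / (696336 − 696541) = -0.009463
∂h/∂y = (256.85 − 258.08) / (5790059 − 5790179) = +0.01025
Flow direction (−∇h) has components (+0.009463 E, -0.01025 N).
Azimuth = atan2(E, N) = atan2(+0.009463, -0.01025) = 137.3° ≈ 137°.

137°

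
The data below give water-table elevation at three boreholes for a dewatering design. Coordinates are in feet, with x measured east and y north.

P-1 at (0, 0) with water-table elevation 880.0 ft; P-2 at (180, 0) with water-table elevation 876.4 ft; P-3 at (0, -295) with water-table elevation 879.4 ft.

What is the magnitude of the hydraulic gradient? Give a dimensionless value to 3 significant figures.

0.0201

∂h/∂x = (876.4 − 880.0) / (180 − 0) = -0.02000
∂h/∂y = (879.4 − 880.0) / (-295 − 0) = +0.002034
|∇h| = √(-0.02000² + 0.002034²) = 0.0201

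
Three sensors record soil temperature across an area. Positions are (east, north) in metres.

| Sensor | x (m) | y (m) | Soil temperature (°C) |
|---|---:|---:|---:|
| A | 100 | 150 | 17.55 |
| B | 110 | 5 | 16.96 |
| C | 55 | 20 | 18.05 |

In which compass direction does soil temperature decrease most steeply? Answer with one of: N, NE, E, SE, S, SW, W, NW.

E

Taking A as reference: B−A = (10, -145, -0.59); C−A = (-45, -130, +0.50).
Determinant of the coordinate differences = 10·(-130) − (-45)·(-145) = -7825.
∂T/∂x = [(-0.59)·(-130) − (+0.50)·(-145)] / -7825 = -0.01907
∂T/∂y = [10·(+0.50) − (-45)·(-0.59)] / -7825 = +0.002754
Steepest decrease is along −∇f = (+0.01907 E, -0.002754 N) → east.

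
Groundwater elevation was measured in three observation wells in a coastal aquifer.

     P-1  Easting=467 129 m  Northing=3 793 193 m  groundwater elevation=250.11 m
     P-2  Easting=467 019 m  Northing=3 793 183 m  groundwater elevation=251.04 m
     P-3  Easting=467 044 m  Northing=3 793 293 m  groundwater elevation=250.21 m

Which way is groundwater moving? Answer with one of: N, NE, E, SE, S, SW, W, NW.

Taking P-1 as reference: P-2−P-1 = (-110, -10, +0.93); P-3−P-1 = (-85, 100, +0.10).
Determinant of the coordinate differences = (-110)·100 − (-85)·(-10) = -11850.
∂h/∂x = [(+0.93)·100 − (+0.10)·(-10)] / -11850 = -0.007932
∂h/∂y = [(-110)·(+0.10) − (-85)·(+0.93)] / -11850 = -0.005743
Flow = −∇h = (+0.007932 east, +0.005743 north), which points northeast.

NE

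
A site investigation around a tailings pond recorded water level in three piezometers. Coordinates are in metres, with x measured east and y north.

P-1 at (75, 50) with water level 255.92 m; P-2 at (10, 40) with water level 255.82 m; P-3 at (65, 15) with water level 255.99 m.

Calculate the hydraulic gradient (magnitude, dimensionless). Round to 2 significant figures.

Differences from P-1: to P-2 (Δx, Δy, Δh) = (-65, -10, -0.10); to P-3 = (-10, -35, +0.07).
Solve a·Δx + b·Δy = Δh: det = (-65)·(-35) − (-10)·(-10) = 2175.
∂h/∂x = [(-0.10)·(-35) − (+0.07)·(-10)] / 2175 = +0.001931
∂h/∂y = [(-65)·(+0.07) − (-10)·(-0.10)] / 2175 = -0.002552
|∇h| = √(0.001931² + -0.002552²) = 0.0032

0.0032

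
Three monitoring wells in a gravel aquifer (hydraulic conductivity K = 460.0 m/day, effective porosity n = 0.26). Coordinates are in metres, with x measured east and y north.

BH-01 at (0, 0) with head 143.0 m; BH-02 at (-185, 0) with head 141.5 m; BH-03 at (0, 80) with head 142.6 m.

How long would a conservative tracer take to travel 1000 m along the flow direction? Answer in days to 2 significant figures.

∂h/∂x = (141.5 − 143.0) / (-185 − 0) = +0.008108
∂h/∂y = (142.6 − 143.0) / (80 − 0) = -0.005000
|∇h| = √(0.008108² + -0.005000²) = 0.009526
Seepage velocity v = K·i/n = 460.0 × 0.009526 / 0.26 = 16.85 m/day.
t = 1000 / 16.85 = 59.35 days.

59 days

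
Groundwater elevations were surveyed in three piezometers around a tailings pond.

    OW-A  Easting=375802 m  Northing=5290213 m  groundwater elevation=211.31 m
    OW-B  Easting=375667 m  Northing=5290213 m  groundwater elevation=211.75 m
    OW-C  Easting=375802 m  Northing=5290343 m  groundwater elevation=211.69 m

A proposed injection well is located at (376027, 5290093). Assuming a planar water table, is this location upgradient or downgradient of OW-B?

∂h/∂x = (211.75 − 211.31) / (375667 − 375802) = -0.003259
∂h/∂y = (211.69 − 211.31) / (5290343 − 5290213) = +0.002923
Head at (376027, 5290093) = 211.31 + (-0.003259)·(225) + (+0.002923)·(-120) = 210.23 m.
That is lower than the 211.75 m at OW-B, so the point is downgradient.

downgradient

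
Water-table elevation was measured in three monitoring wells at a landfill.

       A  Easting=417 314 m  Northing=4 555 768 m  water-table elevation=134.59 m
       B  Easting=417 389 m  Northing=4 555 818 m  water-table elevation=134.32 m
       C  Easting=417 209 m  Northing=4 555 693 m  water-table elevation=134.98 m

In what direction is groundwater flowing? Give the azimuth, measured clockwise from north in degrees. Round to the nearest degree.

With h = a·x + b·y + c and A as origin, the differences give:
  75·a + 50·b = -0.27
  (-105)·a + (-75)·b = +0.39
Eliminate b (×(-75) and ×50, subtract): -375·a = 0.750 → a = ∂h/∂x = -0.002000
Back-substitute: b = ∂h/∂y = -0.002400.
Flow direction (−∇h) has components (+0.002000 E, +0.002400 N).
Azimuth = atan2(E, N) = atan2(+0.002000, +0.002400) = 39.8° ≈ 040°.

040°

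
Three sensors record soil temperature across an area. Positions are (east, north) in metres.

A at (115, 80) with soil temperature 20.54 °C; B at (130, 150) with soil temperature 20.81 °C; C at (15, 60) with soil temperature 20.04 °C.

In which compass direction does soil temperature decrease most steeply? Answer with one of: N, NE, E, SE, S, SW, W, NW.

SW

Taking A as reference: B−A = (15, 70, +0.27); C−A = (-100, -20, -0.50).
Determinant of the coordinate differences = 15·(-20) − (-100)·70 = 6700.
∂T/∂x = [(+0.27)·(-20) − (-0.50)·70] / 6700 = +0.004418
∂T/∂y = [15·(-0.50) − (-100)·(+0.27)] / 6700 = +0.002910
Steepest decrease is along −∇f = (-0.004418 E, -0.002910 N) → southwest.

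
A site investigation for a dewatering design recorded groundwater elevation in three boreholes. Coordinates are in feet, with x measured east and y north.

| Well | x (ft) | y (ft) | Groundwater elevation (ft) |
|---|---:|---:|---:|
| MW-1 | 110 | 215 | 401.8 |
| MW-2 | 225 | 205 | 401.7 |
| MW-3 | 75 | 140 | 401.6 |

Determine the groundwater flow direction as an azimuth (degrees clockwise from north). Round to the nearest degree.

168°

Taking MW-1 as reference: MW-2−MW-1 = (115, -10, -0.1); MW-3−MW-1 = (-35, -75, -0.2).
Solve a·Δx + b·Δy = Δh: det = 115·(-75) − (-35)·(-10) = -8975.
∂h/∂x = [(-0.1)·(-75) − (-0.2)·(-10)] / -8975 = -0.0006128
∂h/∂y = [115·(-0.2) − (-35)·(-0.1)] / -8975 = +0.002953
Flow direction (−∇h) has components (+0.0006128 E, -0.002953 N).
Azimuth = atan2(E, N) = atan2(+0.0006128, -0.002953) = 168.3° ≈ 168°.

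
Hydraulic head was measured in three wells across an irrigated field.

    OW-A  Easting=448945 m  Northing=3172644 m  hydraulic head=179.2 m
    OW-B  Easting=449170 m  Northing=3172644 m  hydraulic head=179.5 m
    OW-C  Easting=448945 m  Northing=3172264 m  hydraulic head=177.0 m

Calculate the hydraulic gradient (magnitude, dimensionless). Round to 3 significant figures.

0.00594

∂h/∂x = (179.5 − 179.2) / (449170 − 448945) = +0.001333
∂h/∂y = (177.0 − 179.2) / (3172264 − 3172644) = +0.005789
|∇h| = √(0.001333² + 0.005789²) = 0.00594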